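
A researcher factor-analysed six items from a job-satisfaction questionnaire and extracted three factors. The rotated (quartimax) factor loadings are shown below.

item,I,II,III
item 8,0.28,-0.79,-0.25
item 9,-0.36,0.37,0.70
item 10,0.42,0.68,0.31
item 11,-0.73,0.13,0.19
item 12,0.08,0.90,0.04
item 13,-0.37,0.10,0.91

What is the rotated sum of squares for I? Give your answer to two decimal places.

SS loadings for I = 0.28² + (-0.36)² + 0.42² + (-0.73)² + 0.08² + (-0.37)² = 0.0784 + 0.1296 + 0.1764 + 0.5329 + 0.0064 + 0.1369 = 1.0606

1.06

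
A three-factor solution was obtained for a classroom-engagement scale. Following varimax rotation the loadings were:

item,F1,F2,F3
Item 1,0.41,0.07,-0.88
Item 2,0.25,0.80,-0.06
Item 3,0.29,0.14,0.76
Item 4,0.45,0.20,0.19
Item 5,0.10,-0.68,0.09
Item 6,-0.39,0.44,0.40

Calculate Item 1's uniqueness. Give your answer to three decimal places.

0.053

h² = 0.41² + 0.07² + (-0.88)² = 0.1681 + 0.0049 + 0.7744 = 0.9474
Uniqueness u² = 1 − h² = 1 − 0.9474 = 0.0526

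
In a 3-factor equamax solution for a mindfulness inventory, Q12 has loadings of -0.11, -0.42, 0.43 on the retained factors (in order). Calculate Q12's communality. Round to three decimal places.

0.373

h² = (-0.11)² + (-0.42)² + 0.43² = 0.0121 + 0.1764 + 0.1849 = 0.3734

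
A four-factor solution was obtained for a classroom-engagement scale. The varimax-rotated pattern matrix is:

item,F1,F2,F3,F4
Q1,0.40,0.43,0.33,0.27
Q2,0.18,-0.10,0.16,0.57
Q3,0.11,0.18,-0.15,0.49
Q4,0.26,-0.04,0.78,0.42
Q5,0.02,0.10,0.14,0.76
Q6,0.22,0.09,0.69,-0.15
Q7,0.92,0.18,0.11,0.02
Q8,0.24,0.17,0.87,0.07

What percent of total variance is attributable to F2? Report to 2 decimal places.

3.85%

SS loadings for F2 = 0.43² + (-0.10)² + 0.18² + (-0.04)² + 0.10² + 0.09² + 0.18² + 0.17² = 0.3083
With 8 standardized items, total variance = 8. Proportion = 0.3083/8 = 0.0385 → 3.85%.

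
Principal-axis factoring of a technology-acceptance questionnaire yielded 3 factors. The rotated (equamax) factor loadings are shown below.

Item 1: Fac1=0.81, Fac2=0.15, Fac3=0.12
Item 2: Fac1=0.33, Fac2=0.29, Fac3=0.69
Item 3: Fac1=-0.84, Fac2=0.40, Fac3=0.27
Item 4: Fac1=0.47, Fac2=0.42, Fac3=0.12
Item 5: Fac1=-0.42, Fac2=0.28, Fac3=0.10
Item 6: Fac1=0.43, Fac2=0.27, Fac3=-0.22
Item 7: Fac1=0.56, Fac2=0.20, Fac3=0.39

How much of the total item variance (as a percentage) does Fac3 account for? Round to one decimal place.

SS loadings for Fac3 = 0.12² + 0.69² + 0.27² + 0.12² + 0.10² + (-0.22)² + 0.39² = 0.7883
With 7 standardized items, total variance = 7. Proportion = 0.7883/7 = 0.1126 → 11.26%.

11.3%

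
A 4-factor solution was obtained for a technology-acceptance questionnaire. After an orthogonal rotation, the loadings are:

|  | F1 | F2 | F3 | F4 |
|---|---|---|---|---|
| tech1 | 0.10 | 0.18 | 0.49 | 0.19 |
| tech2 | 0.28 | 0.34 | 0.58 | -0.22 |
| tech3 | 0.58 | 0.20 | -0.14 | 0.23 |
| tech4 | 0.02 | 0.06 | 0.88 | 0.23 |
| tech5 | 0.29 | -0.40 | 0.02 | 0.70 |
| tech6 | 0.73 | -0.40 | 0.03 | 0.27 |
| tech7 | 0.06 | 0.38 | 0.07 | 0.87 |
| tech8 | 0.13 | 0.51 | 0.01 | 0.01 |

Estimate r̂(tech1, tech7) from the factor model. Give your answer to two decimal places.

r̂ = Σ λ_i·λ_j across factors = (0.10)(0.06) + (0.18)(0.38) + (0.49)(0.07) + (0.19)(0.87)
  = +0.0060 +0.0684 +0.0343 +0.1653 = 0.2740

0.27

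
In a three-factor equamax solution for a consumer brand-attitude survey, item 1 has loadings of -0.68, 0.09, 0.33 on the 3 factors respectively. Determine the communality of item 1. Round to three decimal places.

0.579

h² = (-0.68)² + 0.09² + 0.33² = 0.4624 + 0.0081 + 0.1089 = 0.5794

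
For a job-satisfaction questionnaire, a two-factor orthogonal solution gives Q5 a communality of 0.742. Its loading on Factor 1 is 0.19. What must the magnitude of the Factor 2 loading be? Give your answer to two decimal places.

0.84

Under orthogonal rotation h² = Σλ², so λ_Factor 2² = h² − (0.0361) = 0.742 − 0.0361 = 0.7059.
|λ| = √0.7059 = 0.8402.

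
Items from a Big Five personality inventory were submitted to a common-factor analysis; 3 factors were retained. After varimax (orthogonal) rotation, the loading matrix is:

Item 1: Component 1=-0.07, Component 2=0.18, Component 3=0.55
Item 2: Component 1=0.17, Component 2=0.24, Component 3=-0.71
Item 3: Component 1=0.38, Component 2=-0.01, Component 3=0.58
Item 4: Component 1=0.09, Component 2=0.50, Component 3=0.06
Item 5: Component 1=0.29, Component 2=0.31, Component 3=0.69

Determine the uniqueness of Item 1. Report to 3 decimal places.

h² = (-0.07)² + 0.18² + 0.55² = 0.0049 + 0.0324 + 0.3025 = 0.3398
Uniqueness u² = 1 − h² = 1 − 0.3398 = 0.6602

0.660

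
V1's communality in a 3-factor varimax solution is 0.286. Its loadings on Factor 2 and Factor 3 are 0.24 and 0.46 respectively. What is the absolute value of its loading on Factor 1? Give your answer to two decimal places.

0.13

Under orthogonal rotation h² = Σλ², so λ_Factor 1² = h² − (0.2692) = 0.286 − 0.2692 = 0.0168.
|λ| = √0.0168 = 0.1296.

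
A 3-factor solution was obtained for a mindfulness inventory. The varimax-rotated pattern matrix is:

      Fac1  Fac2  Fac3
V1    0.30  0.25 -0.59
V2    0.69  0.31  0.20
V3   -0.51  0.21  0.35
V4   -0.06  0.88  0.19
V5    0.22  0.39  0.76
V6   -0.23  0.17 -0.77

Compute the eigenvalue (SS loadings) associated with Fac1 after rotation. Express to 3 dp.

0.931

SS loadings for Fac1 = 0.30² + 0.69² + (-0.51)² + (-0.06)² + 0.22² + (-0.23)² = 0.0900 + 0.4761 + 0.2601 + 0.0036 + 0.0484 + 0.0529 = 0.9311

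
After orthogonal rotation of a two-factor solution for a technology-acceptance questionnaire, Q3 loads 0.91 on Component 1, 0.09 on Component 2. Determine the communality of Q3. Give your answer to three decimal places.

h² = 0.91² + 0.09² = 0.8281 + 0.0081 = 0.8362

0.836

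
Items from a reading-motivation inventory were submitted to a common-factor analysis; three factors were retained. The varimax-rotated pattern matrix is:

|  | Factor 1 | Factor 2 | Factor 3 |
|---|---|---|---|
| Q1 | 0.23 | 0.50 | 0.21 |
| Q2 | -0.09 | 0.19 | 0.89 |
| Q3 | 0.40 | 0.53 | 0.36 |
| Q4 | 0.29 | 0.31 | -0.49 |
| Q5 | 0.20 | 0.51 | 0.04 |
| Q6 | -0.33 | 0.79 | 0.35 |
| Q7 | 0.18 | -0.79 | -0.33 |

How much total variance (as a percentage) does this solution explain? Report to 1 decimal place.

58.5%

Communalities: 0.3470, 0.8363, 0.5705, 0.4203, 0.3017, 0.8555, 0.7654; Σh² = 4.0967.
Total variance with 7 standardized items is 7, so the solution explains 4.0967/7 = 0.5852 = 58.52%.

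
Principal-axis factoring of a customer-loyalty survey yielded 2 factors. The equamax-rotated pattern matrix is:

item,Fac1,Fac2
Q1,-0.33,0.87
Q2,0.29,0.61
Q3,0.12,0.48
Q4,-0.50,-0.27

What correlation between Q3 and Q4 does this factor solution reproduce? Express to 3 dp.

r̂ = Σ λ_i·λ_j across factors = (0.12)(-0.50) + (0.48)(-0.27)
  = -0.0600 -0.1296 = -0.1896

-0.190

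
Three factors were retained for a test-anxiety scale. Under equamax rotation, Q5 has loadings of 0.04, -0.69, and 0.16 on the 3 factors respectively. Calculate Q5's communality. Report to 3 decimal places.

h² = 0.04² + (-0.69)² + 0.16² = 0.0016 + 0.4761 + 0.0256 = 0.5033

0.503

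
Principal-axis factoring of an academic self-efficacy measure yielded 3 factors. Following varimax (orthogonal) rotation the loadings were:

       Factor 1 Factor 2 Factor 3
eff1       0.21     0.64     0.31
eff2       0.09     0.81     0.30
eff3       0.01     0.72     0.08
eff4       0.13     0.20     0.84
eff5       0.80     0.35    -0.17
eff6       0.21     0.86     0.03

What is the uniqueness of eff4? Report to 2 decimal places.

h² = 0.13² + 0.20² + 0.84² = 0.0169 + 0.0400 + 0.7056 = 0.7625
Uniqueness u² = 1 − h² = 1 − 0.7625 = 0.2375

0.24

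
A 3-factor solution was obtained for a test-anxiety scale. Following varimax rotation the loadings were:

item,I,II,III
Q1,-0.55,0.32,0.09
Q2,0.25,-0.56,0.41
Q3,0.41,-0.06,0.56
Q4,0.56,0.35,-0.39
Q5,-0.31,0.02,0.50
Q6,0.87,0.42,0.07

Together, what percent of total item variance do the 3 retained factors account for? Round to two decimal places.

55.26%

Communalities: 0.4130, 0.5442, 0.4853, 0.5882, 0.3465, 0.9382; Σh² = 3.3154.
Total variance with 6 standardized items is 6, so the solution explains 3.3154/6 = 0.5526 = 55.26%.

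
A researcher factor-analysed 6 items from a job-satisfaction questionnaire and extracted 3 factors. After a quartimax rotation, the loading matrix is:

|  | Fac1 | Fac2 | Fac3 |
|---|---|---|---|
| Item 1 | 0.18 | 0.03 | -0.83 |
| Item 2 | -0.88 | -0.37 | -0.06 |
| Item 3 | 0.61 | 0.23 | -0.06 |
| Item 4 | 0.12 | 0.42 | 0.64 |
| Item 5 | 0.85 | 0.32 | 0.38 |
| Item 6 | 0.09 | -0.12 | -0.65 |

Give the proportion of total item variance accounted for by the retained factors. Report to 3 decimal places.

0.680

SS loadings by factor: 1.9239, 0.4839, 1.6726; total = 4.0804.
Total variance with 6 standardized items is 6, so the solution explains 4.0804/6 = 0.6801.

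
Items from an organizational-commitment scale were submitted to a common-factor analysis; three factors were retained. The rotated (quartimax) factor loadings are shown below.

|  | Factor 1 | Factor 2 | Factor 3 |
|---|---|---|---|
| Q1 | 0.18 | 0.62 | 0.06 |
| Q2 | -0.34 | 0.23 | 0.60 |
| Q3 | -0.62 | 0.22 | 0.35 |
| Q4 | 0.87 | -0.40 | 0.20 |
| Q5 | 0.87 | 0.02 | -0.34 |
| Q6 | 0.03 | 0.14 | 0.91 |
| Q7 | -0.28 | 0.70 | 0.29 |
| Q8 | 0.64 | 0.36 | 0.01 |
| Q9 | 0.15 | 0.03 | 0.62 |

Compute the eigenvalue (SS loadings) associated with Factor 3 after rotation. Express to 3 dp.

SS loadings for Factor 3 = 0.06² + 0.60² + 0.35² + 0.20² + (-0.34)² + 0.91² + 0.29² + 0.01² + 0.62² = 0.0036 + 0.3600 + 0.1225 + 0.0400 + 0.1156 + 0.8281 + 0.0841 + 0.0001 + 0.3844 = 1.9384

1.938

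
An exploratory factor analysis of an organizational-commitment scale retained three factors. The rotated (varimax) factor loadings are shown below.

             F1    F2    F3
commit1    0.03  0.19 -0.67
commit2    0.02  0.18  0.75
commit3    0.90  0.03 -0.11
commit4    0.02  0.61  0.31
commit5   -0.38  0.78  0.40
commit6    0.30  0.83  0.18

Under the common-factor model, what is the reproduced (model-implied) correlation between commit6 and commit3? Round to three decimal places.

0.275

r̂ = Σ λ_i·λ_j across factors = (0.30)(0.90) + (0.83)(0.03) + (0.18)(-0.11)
  = +0.2700 +0.0249 -0.0198 = 0.2751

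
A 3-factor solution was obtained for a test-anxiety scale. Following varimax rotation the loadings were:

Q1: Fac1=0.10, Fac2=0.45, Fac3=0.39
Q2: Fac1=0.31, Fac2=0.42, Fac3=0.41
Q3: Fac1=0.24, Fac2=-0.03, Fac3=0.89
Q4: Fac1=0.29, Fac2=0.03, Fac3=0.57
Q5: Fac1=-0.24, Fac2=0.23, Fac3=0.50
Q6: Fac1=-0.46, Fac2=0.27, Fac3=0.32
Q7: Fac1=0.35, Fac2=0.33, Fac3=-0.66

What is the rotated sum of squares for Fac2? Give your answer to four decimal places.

SS loadings for Fac2 = 0.45² + 0.42² + (-0.03)² + 0.03² + 0.23² + 0.27² + 0.33² = 0.2025 + 0.1764 + 0.0009 + 0.0009 + 0.0529 + 0.0729 + 0.1089 = 0.6154

0.6154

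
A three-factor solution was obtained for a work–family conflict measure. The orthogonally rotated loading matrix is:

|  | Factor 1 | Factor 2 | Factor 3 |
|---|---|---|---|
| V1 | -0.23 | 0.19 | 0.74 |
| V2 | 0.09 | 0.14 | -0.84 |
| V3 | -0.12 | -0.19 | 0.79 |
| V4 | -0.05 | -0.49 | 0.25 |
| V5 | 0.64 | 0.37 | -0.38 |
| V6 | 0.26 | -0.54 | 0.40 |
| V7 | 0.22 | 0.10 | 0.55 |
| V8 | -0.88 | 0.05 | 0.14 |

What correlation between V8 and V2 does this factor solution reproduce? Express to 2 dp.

-0.19

r̂ = Σ λ_i·λ_j across factors = (-0.88)(0.09) + (0.05)(0.14) + (0.14)(-0.84)
  = -0.0792 +0.0070 -0.1176 = -0.1898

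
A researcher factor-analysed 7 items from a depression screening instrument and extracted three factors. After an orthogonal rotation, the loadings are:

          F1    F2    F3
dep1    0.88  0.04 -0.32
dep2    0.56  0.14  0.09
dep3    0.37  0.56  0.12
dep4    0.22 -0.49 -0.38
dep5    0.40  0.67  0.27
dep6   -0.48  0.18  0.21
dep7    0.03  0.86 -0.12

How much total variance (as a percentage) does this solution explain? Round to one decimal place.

55.2%

SS loadings by factor: 1.6646, 1.7958, 0.4007; total = 3.8611.
Total variance with 7 standardized items is 7, so the solution explains 3.8611/7 = 0.5516 = 55.16%.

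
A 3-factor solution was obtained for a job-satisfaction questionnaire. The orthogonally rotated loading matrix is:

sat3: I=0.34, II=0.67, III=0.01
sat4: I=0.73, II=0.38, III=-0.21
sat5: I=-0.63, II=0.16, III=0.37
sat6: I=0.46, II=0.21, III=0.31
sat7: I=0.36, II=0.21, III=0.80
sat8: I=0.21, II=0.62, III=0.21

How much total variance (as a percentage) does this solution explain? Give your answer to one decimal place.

58.1%

SS loadings by factor: 1.4307, 1.0915, 0.9613; total = 3.4835.
Total variance with 6 standardized items is 6, so the solution explains 3.4835/6 = 0.5806 = 58.06%.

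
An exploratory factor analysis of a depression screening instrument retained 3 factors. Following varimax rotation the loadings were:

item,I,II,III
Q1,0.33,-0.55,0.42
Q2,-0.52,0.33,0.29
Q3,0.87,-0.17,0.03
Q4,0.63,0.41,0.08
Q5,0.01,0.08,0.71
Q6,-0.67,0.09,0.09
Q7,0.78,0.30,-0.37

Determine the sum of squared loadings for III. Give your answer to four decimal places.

0.9169

SS loadings for III = 0.42² + 0.29² + 0.03² + 0.08² + 0.71² + 0.09² + (-0.37)² = 0.1764 + 0.0841 + 0.0009 + 0.0064 + 0.5041 + 0.0081 + 0.1369 = 0.9169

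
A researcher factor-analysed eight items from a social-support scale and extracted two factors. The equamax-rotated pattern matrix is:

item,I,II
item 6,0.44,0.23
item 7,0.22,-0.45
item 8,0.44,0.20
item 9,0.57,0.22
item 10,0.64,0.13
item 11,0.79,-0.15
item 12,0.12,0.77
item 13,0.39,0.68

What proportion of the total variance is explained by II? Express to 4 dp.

SS loadings for II = 0.23² + (-0.45)² + 0.20² + 0.22² + 0.13² + (-0.15)² + 0.77² + 0.68² = 1.4385
Proportion of variance = 1.4385 / 8 = 0.1798.

0.1798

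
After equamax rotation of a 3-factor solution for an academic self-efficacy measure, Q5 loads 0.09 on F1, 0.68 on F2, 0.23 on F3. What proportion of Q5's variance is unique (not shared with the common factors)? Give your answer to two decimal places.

0.48

h² = 0.09² + 0.68² + 0.23² = 0.0081 + 0.4624 + 0.0529 = 0.5234
Uniqueness u² = 1 − h² = 1 − 0.5234 = 0.4766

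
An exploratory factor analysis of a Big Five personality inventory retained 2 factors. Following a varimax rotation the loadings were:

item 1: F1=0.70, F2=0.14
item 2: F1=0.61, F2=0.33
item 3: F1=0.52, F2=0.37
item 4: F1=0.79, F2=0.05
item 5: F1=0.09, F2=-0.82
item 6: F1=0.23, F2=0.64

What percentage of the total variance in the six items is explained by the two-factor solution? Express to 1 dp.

52.8%

Communalities: 0.5096, 0.4810, 0.4073, 0.6266, 0.6805, 0.4625; Σh² = 3.1675.
Total variance with 6 standardized items is 6, so the solution explains 3.1675/6 = 0.5279 = 52.79%.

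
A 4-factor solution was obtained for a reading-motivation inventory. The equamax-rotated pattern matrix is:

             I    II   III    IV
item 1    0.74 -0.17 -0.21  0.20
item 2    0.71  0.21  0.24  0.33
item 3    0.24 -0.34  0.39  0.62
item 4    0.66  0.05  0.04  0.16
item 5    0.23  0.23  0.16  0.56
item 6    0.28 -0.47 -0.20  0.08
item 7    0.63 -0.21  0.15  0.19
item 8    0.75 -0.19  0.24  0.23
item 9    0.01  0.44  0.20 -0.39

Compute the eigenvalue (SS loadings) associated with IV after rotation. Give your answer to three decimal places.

SS loadings for IV = 0.20² + 0.33² + 0.62² + 0.16² + 0.56² + 0.08² + 0.19² + 0.23² + (-0.39)² = 0.0400 + 0.1089 + 0.3844 + 0.0256 + 0.3136 + 0.0064 + 0.0361 + 0.0529 + 0.1521 = 1.1200

1.120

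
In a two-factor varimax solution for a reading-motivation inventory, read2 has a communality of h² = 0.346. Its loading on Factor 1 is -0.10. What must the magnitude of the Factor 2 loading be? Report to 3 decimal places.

0.580

Under orthogonal rotation h² = Σλ², so λ_Factor 2² = h² − (0.0100) = 0.346 − 0.0100 = 0.3360.
|λ| = √0.3360 = 0.5797.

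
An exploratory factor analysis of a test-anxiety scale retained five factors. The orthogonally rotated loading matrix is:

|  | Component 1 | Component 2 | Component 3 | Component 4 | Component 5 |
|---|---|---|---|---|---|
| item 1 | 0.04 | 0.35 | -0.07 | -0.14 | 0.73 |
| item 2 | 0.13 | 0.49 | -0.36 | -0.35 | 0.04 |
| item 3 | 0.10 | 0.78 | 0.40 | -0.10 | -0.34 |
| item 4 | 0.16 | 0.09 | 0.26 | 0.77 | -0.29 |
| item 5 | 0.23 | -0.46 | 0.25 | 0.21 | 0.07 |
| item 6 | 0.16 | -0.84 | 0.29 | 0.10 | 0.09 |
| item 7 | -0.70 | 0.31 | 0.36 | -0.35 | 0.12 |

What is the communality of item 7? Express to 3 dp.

0.853

h² = (-0.70)² + 0.31² + 0.36² + (-0.35)² + 0.12² = 0.4900 + 0.0961 + 0.1296 + 0.1225 + 0.0144 = 0.8526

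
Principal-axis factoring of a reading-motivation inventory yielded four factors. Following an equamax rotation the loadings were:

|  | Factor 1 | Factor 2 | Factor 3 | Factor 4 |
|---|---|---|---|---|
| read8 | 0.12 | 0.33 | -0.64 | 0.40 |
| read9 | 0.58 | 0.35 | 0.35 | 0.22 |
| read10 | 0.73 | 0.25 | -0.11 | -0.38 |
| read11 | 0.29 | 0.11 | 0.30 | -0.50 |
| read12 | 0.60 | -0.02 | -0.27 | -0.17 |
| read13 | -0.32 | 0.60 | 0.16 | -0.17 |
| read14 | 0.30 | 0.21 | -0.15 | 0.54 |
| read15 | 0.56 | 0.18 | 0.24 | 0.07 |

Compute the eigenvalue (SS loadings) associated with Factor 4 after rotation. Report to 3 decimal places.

0.957

SS loadings for Factor 4 = 0.40² + 0.22² + (-0.38)² + (-0.50)² + (-0.17)² + (-0.17)² + 0.54² + 0.07² = 0.1600 + 0.0484 + 0.1444 + 0.2500 + 0.0289 + 0.0289 + 0.2916 + 0.0049 = 0.9571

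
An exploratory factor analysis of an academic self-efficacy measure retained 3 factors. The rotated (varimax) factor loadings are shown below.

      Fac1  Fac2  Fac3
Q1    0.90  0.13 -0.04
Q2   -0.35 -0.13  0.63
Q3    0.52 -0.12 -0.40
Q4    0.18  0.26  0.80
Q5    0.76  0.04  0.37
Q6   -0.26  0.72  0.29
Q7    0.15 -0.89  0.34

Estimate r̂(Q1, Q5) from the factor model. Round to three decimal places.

r̂ = Σ λ_i·λ_j across factors = (0.90)(0.76) + (0.13)(0.04) + (-0.04)(0.37)
  = +0.6840 +0.0052 -0.0148 = 0.6744

0.674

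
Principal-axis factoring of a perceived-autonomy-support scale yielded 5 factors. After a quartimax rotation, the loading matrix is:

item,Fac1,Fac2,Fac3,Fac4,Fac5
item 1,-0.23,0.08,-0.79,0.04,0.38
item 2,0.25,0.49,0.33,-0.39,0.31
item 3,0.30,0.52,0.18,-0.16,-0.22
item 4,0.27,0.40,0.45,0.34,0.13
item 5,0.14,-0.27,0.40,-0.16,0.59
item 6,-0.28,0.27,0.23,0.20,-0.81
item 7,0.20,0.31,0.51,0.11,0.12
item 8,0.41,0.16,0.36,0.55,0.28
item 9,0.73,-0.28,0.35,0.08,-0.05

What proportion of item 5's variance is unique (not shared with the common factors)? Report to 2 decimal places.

0.37

h² = 0.14² + (-0.27)² + 0.40² + (-0.16)² + 0.59² = 0.0196 + 0.0729 + 0.1600 + 0.0256 + 0.3481 = 0.6262
Uniqueness u² = 1 − h² = 1 − 0.6262 = 0.3738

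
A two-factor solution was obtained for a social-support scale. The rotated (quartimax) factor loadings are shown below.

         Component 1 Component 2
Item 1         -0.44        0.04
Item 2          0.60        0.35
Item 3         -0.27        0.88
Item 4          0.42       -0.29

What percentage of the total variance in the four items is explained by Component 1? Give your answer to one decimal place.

SS loadings for Component 1 = (-0.44)² + 0.60² + (-0.27)² + 0.42² = 0.8029
With 4 standardized items, total variance = 4. Proportion = 0.8029/4 = 0.2007 → 20.07%.

20.1%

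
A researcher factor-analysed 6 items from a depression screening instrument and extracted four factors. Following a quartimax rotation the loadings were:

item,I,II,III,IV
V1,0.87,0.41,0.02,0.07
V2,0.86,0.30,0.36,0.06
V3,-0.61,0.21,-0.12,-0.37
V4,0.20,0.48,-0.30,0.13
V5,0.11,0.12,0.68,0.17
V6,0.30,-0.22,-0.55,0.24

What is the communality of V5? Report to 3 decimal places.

0.518

h² = 0.11² + 0.12² + 0.68² + 0.17² = 0.0121 + 0.0144 + 0.4624 + 0.0289 = 0.5178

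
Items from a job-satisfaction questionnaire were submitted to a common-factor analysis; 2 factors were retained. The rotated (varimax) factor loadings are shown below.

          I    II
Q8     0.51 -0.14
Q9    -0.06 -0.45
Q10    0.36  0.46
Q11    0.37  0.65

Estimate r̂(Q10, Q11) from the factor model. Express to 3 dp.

r̂ = Σ λ_i·λ_j across factors = (0.36)(0.37) + (0.46)(0.65)
  = +0.1332 +0.2990 = 0.4322

0.432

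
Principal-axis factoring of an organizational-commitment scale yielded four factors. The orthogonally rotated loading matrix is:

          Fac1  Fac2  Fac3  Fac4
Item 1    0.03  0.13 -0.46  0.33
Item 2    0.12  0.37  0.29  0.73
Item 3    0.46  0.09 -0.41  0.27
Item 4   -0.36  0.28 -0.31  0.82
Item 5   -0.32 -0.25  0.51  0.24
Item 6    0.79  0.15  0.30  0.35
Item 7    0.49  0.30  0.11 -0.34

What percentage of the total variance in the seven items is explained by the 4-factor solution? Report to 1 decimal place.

Communalities: 0.3383, 0.7683, 0.4607, 0.9765, 0.4826, 0.8591, 0.4578; Σh² = 4.3433.
Total variance with 7 standardized items is 7, so the solution explains 4.3433/7 = 0.6205 = 62.05%.

62.0%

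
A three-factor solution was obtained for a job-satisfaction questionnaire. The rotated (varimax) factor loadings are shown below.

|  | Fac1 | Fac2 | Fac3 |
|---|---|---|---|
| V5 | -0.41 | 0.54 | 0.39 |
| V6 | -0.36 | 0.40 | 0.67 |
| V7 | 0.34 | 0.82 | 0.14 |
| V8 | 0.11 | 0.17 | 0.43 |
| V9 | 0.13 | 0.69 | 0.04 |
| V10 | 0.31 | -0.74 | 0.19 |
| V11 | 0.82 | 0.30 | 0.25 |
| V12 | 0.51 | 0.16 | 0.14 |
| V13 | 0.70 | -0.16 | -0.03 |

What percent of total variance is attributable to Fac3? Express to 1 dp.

10.3%

SS loadings for Fac3 = 0.39² + 0.67² + 0.14² + 0.43² + 0.04² + 0.19² + 0.25² + 0.14² + (-0.03)² = 0.9262
With 9 standardized items, total variance = 9. Proportion = 0.9262/9 = 0.1029 → 10.29%.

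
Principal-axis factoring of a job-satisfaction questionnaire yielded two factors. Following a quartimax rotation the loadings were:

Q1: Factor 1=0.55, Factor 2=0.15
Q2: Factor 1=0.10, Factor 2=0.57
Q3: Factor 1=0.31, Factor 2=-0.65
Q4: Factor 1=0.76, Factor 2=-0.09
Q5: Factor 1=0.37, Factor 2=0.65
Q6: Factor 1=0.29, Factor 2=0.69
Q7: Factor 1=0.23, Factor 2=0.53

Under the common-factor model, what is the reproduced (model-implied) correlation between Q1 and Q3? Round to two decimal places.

0.07

r̂ = Σ λ_i·λ_j across factors = (0.55)(0.31) + (0.15)(-0.65)
  = +0.1705 -0.0975 = 0.0730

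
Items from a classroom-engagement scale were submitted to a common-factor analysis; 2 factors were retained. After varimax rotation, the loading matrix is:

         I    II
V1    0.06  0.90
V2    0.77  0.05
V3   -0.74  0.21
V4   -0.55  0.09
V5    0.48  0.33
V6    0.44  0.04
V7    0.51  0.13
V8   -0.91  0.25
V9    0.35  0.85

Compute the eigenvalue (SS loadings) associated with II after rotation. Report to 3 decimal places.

1.777

SS loadings for II = 0.90² + 0.05² + 0.21² + 0.09² + 0.33² + 0.04² + 0.13² + 0.25² + 0.85² = 0.8100 + 0.0025 + 0.0441 + 0.0081 + 0.1089 + 0.0016 + 0.0169 + 0.0625 + 0.7225 = 1.7771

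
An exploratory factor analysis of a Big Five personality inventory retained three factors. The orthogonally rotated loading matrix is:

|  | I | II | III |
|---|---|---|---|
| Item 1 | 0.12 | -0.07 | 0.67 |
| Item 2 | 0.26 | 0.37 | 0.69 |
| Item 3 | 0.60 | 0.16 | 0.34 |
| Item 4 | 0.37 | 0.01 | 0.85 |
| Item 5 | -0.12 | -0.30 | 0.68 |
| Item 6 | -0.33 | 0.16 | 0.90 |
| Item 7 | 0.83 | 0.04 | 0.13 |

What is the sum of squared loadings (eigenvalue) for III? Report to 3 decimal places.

3.052

SS loadings for III = 0.67² + 0.69² + 0.34² + 0.85² + 0.68² + 0.90² + 0.13² = 0.4489 + 0.4761 + 0.1156 + 0.7225 + 0.4624 + 0.8100 + 0.0169 = 3.0524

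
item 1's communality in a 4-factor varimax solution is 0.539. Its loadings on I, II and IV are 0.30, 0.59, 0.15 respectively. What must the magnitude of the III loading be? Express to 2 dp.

Under orthogonal rotation h² = Σλ², so λ_III² = h² − (0.4606) = 0.539 − 0.4606 = 0.0784.
|λ| = √0.0784 = 0.2800.

0.28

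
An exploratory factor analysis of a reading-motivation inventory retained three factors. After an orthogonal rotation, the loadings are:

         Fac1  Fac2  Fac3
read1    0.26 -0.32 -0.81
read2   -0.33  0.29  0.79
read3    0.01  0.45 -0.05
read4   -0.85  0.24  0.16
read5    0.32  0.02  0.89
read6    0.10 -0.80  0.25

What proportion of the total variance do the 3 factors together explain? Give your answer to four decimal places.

0.7102

Communalities: 0.8261, 0.8171, 0.2051, 0.8057, 0.8949, 0.7125; Σh² = 4.2614.
Total variance with 6 standardized items is 6, so the solution explains 4.2614/6 = 0.7102.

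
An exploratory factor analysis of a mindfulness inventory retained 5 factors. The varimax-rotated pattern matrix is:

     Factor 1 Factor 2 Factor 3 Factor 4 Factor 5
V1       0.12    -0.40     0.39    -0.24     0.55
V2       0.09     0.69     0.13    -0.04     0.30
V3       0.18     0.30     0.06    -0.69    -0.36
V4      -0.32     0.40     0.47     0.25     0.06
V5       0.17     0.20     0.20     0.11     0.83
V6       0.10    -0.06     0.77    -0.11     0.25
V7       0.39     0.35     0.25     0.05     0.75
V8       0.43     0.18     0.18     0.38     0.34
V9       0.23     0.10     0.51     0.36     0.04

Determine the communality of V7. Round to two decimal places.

0.90

h² = 0.39² + 0.35² + 0.25² + 0.05² + 0.75² = 0.1521 + 0.1225 + 0.0625 + 0.0025 + 0.5625 = 0.9021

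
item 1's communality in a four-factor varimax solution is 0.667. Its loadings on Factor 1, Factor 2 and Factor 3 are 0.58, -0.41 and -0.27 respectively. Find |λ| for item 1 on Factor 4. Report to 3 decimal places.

Under orthogonal rotation h² = Σλ², so λ_Factor 4² = h² − (0.5774) = 0.667 − 0.5774 = 0.0896.
|λ| = √0.0896 = 0.2993.

0.299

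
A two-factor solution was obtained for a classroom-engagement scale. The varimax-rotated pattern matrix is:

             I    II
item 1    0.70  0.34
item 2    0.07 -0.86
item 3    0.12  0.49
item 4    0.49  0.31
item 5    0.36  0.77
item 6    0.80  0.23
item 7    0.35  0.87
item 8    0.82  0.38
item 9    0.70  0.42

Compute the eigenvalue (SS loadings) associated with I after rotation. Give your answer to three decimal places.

2.804

SS loadings for I = 0.70² + 0.07² + 0.12² + 0.49² + 0.36² + 0.80² + 0.35² + 0.82² + 0.70² = 0.4900 + 0.0049 + 0.0144 + 0.2401 + 0.1296 + 0.6400 + 0.1225 + 0.6724 + 0.4900 = 2.8039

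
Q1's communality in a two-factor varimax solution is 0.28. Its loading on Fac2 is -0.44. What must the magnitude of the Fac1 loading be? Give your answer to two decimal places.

Under orthogonal rotation h² = Σλ², so λ_Fac1² = h² − (0.1936) = 0.28 − 0.1936 = 0.0864.
|λ| = √0.0864 = 0.2939.

0.29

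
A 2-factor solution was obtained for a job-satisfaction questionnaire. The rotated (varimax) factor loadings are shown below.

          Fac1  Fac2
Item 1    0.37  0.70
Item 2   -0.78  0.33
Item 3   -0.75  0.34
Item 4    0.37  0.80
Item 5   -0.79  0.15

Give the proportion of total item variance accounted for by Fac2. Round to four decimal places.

0.2754

SS loadings for Fac2 = 0.70² + 0.33² + 0.34² + 0.80² + 0.15² = 1.3770
Proportion of variance = 1.3770 / 5 = 0.2754.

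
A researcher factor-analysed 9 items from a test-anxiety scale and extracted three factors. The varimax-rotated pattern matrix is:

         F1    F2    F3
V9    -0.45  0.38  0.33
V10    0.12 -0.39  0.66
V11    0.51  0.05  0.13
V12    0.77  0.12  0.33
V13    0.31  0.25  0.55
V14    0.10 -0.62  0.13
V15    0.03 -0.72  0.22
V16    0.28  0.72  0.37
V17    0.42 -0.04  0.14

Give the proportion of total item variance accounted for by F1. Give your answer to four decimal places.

SS loadings for F1 = (-0.45)² + 0.12² + 0.51² + 0.77² + 0.31² + 0.10² + 0.03² + 0.28² + 0.42² = 1.4317
Proportion of variance = 1.4317 / 9 = 0.1591.

0.1591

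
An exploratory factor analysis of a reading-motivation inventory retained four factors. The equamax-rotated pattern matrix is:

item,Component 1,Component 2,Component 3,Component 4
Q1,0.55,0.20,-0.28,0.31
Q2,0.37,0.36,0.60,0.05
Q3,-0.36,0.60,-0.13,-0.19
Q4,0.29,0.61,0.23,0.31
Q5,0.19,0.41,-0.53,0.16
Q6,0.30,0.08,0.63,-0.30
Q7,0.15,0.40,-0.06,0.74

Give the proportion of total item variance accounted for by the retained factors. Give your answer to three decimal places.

0.589

SS loadings by factor: 0.8017, 1.2362, 1.1896, 0.8940; total = 4.1215.
Total variance with 7 standardized items is 7, so the solution explains 4.1215/7 = 0.5888.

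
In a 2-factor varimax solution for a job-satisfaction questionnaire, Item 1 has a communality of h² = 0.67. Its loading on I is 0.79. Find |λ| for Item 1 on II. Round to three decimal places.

Under orthogonal rotation h² = Σλ², so λ_II² = h² − (0.6241) = 0.67 − 0.6241 = 0.0459.
|λ| = √0.0459 = 0.2142.

0.214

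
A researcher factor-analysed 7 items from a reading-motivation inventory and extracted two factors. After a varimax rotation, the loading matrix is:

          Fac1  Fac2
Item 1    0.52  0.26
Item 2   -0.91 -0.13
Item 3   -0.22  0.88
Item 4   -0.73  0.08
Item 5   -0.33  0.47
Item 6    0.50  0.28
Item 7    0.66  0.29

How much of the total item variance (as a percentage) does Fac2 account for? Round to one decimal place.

17.8%

SS loadings for Fac2 = 0.26² + (-0.13)² + 0.88² + 0.08² + 0.47² + 0.28² + 0.29² = 1.2487
With 7 standardized items, total variance = 7. Proportion = 1.2487/7 = 0.1784 → 17.84%.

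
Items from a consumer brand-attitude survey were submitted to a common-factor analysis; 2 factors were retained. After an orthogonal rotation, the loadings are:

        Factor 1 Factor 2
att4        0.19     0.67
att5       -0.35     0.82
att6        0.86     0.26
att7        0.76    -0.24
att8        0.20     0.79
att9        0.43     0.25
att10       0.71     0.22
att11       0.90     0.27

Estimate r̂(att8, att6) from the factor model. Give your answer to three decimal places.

0.377

r̂ = Σ λ_i·λ_j across factors = (0.20)(0.86) + (0.79)(0.26)
  = +0.1720 +0.2054 = 0.3774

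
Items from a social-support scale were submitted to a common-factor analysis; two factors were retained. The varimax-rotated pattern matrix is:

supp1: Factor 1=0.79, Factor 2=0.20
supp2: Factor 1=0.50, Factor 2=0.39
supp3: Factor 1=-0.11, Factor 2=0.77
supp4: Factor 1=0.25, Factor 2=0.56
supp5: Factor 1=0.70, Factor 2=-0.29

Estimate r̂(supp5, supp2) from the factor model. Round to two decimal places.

r̂ = Σ λ_i·λ_j across factors = (0.70)(0.50) + (-0.29)(0.39)
  = +0.3500 -0.1131 = 0.2369

0.24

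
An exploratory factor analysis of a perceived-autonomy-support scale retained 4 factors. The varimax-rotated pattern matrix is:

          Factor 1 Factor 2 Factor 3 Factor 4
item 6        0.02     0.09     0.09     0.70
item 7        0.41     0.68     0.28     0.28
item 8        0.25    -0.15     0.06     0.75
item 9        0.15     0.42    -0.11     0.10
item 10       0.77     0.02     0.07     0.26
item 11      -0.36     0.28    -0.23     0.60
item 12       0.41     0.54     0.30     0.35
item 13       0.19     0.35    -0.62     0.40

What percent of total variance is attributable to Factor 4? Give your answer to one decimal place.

SS loadings for Factor 4 = 0.70² + 0.28² + 0.75² + 0.10² + 0.26² + 0.60² + 0.35² + 0.40² = 1.8510
With 8 standardized items, total variance = 8. Proportion = 1.8510/8 = 0.2314 → 23.14%.

23.1%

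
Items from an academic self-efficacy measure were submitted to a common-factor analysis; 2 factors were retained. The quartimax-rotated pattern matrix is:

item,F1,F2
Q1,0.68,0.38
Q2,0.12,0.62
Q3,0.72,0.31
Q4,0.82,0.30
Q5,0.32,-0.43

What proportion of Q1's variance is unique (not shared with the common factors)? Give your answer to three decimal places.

h² = 0.68² + 0.38² = 0.4624 + 0.1444 = 0.6068
Uniqueness u² = 1 − h² = 1 − 0.6068 = 0.3932

0.393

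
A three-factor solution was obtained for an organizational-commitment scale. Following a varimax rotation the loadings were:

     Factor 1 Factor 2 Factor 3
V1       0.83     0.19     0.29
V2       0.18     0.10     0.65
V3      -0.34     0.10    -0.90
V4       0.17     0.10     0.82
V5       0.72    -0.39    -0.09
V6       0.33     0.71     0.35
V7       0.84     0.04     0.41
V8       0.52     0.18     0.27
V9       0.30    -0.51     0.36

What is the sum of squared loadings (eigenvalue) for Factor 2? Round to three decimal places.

SS loadings for Factor 2 = 0.19² + 0.10² + 0.10² + 0.10² + (-0.39)² + 0.71² + 0.04² + 0.18² + (-0.51)² = 0.0361 + 0.0100 + 0.0100 + 0.0100 + 0.1521 + 0.5041 + 0.0016 + 0.0324 + 0.2601 = 1.0164

1.016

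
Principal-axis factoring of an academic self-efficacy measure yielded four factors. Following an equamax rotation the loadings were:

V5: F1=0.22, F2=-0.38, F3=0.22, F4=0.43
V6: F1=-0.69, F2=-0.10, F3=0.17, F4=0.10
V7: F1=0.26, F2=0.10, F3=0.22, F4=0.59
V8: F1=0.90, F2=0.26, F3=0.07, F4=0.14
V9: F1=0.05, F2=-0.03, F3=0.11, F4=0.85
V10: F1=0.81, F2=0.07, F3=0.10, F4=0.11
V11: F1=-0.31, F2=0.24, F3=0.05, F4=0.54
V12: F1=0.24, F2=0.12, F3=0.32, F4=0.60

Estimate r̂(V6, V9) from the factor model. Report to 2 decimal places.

0.07

r̂ = Σ λ_i·λ_j across factors = (-0.69)(0.05) + (-0.10)(-0.03) + (0.17)(0.11) + (0.10)(0.85)
  = -0.0345 +0.0030 +0.0187 +0.0850 = 0.0722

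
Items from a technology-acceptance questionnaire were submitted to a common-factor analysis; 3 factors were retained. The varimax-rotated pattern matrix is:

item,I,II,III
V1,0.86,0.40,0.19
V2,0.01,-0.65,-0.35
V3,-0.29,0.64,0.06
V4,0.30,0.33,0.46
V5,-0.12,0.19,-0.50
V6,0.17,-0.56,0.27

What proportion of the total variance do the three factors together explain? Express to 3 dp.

SS loadings by factor: 0.9571, 1.4507, 0.6967; total = 3.1045.
Total variance with 6 standardized items is 6, so the solution explains 3.1045/6 = 0.5174.

0.517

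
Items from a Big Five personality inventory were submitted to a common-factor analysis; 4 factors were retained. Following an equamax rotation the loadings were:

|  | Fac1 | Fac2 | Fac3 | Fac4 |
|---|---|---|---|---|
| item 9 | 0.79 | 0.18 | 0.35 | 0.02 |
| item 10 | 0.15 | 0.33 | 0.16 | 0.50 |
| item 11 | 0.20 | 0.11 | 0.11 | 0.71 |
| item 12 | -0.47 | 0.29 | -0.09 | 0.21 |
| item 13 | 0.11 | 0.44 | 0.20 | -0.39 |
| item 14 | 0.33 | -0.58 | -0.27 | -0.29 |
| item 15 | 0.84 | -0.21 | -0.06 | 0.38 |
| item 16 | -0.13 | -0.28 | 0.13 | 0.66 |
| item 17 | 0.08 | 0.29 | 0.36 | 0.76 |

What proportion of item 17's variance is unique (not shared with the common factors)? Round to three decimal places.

h² = 0.08² + 0.29² + 0.36² + 0.76² = 0.0064 + 0.0841 + 0.1296 + 0.5776 = 0.7977
Uniqueness u² = 1 − h² = 1 − 0.7977 = 0.2023

0.202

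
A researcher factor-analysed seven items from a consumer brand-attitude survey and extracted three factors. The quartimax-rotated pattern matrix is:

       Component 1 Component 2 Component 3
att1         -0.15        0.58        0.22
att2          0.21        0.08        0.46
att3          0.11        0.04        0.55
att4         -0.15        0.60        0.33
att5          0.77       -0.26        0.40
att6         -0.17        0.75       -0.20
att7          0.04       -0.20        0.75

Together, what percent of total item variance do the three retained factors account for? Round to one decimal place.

SS loadings by factor: 0.7246, 1.3745, 1.4339; total = 3.5330.
Total variance with 7 standardized items is 7, so the solution explains 3.5330/7 = 0.5047 = 50.47%.

50.5%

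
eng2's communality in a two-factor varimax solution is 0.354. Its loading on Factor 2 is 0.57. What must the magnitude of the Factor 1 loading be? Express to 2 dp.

Under orthogonal rotation h² = Σλ², so λ_Factor 1² = h² − (0.3249) = 0.354 − 0.3249 = 0.0291.
|λ| = √0.0291 = 0.1706.

0.17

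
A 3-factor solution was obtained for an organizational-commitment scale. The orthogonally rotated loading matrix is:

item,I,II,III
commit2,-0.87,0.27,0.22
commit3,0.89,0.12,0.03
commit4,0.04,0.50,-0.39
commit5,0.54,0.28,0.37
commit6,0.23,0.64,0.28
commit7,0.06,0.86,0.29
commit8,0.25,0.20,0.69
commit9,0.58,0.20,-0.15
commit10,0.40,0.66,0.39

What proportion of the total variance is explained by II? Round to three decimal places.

0.231

SS loadings for II = 0.27² + 0.12² + 0.50² + 0.28² + 0.64² + 0.86² + 0.20² + 0.20² + 0.66² = 2.0805
Proportion of variance = 2.0805 / 9 = 0.2312.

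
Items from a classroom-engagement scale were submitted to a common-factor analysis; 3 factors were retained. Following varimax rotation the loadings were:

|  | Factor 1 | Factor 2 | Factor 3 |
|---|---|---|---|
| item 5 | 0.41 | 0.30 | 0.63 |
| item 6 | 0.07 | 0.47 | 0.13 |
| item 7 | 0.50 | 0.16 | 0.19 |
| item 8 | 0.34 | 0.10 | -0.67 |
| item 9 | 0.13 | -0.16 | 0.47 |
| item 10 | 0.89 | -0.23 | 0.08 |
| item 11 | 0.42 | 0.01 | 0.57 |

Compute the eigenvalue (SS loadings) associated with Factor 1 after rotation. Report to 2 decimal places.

1.52

SS loadings for Factor 1 = 0.41² + 0.07² + 0.50² + 0.34² + 0.13² + 0.89² + 0.42² = 0.1681 + 0.0049 + 0.2500 + 0.1156 + 0.0169 + 0.7921 + 0.1764 = 1.5240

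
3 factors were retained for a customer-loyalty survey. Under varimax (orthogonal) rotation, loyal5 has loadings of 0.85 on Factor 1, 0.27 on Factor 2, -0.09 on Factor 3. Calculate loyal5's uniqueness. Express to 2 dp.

0.20

h² = 0.85² + 0.27² + (-0.09)² = 0.7225 + 0.0729 + 0.0081 = 0.8035
Uniqueness u² = 1 − h² = 1 − 0.8035 = 0.1965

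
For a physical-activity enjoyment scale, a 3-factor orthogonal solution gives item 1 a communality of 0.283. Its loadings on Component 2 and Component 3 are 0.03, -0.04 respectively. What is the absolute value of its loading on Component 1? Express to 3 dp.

Under orthogonal rotation h² = Σλ², so λ_Component 1² = h² − (0.0025) = 0.283 − 0.0025 = 0.2805.
|λ| = √0.2805 = 0.5296.

0.530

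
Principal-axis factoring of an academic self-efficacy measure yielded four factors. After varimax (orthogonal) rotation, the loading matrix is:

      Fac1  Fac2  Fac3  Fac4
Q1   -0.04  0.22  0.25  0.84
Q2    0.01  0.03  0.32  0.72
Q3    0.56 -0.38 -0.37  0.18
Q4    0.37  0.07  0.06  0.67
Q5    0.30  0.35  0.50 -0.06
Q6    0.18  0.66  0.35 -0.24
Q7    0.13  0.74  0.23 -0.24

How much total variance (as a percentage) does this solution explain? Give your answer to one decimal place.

63.6%

SS loadings by factor: 0.5915, 1.3043, 0.7308, 1.8241; total = 4.4507.
Total variance with 7 standardized items is 7, so the solution explains 4.4507/7 = 0.6358 = 63.58%.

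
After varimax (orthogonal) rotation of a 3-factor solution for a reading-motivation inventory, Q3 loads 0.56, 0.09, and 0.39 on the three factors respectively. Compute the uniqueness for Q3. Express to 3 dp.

h² = 0.56² + 0.09² + 0.39² = 0.3136 + 0.0081 + 0.1521 = 0.4738
Uniqueness u² = 1 − h² = 1 − 0.4738 = 0.5262

0.526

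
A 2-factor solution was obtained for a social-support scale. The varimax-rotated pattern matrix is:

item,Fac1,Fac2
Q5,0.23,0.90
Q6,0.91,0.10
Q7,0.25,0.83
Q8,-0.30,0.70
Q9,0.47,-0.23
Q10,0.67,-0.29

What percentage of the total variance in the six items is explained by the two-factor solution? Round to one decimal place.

64.0%

Communalities: 0.8629, 0.8381, 0.7514, 0.5800, 0.2738, 0.5330; Σh² = 3.8392.
Total variance with 6 standardized items is 6, so the solution explains 3.8392/6 = 0.6399 = 63.99%.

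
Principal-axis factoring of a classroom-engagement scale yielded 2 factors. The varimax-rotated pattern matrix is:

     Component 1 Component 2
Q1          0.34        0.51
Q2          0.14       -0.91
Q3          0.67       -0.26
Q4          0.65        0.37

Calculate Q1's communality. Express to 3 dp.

0.376

h² = 0.34² + 0.51² = 0.1156 + 0.2601 = 0.3757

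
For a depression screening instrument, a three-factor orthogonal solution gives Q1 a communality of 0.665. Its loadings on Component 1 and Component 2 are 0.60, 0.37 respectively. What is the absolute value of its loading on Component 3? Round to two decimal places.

0.41

Under orthogonal rotation h² = Σλ², so λ_Component 3² = h² − (0.4969) = 0.665 − 0.4969 = 0.1681.
|λ| = √0.1681 = 0.4100.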